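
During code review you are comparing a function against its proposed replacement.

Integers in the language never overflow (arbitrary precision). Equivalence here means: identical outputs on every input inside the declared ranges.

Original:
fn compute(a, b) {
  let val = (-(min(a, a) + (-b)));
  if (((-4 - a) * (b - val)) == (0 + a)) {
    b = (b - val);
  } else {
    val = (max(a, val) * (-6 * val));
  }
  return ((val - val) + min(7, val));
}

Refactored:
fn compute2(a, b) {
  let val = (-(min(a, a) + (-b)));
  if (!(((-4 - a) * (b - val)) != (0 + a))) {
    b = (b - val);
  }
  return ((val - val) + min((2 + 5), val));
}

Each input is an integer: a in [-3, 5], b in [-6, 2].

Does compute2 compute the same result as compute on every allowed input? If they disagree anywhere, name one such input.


The rewrite breaks on a=-3, b=-6, where the results are -54 and -3.
compute: val := -3 | (((-4 - a) * (b - val)) == (0 + a)): false | val := -54 | result -54
compute2: val := -3 | (!(((-4 - a) * (b - val)) != (0 + a))): false | result -3
verdict: not equivalent; witness: a=-3, b=-6


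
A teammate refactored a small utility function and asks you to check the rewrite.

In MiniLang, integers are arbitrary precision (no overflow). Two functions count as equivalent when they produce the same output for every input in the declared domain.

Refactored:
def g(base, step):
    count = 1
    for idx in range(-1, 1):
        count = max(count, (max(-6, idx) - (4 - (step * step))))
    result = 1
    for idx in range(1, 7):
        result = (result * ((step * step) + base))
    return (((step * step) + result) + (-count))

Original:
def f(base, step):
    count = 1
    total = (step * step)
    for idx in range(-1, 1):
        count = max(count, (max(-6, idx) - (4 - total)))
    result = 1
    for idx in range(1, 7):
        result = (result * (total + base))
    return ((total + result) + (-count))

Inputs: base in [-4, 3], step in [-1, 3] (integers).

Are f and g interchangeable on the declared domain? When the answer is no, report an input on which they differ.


This is a faithful refactor — arithmetic usage differs, and statement counts differ, and local variable names differ, but the computed results match everywhere.
Spot check at base=-3, step=-1 — f: count=1, then total=1, then (idx=-1), then count=1, then (idx=0), then count=1, then result=1, then (idx=1), then result=-2, then (idx=2), then result=4, then (idx=3), then result=-8, then (idx=4), then result=16, then (idx=5), then result=-32, then (idx=6), then result=64, then returns 64. g: count=1, then (idx=-1), then count=1, then (idx=0), then count=1, then result=1, then (idx=1), then result=-2, then (idx=2), then result=4, then (idx=3), then result=-8, then (idx=4), then result=16, then (idx=5), then result=-32, then (idx=6), then result=64, then returns 64. Both give 64.
Across all 40 domain points the two functions coincide.
verdict: equivalent


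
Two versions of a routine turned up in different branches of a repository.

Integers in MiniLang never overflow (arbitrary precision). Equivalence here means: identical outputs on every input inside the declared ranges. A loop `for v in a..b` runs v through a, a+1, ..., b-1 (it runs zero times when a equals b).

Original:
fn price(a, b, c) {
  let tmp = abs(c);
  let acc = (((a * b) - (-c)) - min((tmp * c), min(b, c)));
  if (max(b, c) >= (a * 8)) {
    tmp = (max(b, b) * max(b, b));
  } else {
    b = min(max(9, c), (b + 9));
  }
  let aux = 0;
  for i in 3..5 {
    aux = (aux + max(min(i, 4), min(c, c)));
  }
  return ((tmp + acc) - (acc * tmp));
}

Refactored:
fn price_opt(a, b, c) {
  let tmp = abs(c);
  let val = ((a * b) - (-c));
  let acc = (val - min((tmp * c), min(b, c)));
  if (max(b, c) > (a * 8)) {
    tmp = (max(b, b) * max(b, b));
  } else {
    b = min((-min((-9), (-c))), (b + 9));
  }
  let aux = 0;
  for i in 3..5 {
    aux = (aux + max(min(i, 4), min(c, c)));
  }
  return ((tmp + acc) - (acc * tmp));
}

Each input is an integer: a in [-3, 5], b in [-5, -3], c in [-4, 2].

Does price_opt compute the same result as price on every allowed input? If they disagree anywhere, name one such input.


There is a counterexample at a=0, b=-5, c=0: -95 on one side, 5 on the other.
price: tmp := 0 | acc := 5 | (max(b, c) >= (a * 8)): true | tmp := 25 | aux := 0 | iter i=3: | aux := 3 | iter i=4: | aux := 7 | result -95
price_opt: tmp := 0 | val := 0 | acc := 5 | (max(b, c) > (a * 8)): false | b := 4 | aux := 0 | iter i=3: | aux := 3 | iter i=4: | aux := 7 | result 5
verdict: not equivalent; witness: a=0, b=-5, c=0


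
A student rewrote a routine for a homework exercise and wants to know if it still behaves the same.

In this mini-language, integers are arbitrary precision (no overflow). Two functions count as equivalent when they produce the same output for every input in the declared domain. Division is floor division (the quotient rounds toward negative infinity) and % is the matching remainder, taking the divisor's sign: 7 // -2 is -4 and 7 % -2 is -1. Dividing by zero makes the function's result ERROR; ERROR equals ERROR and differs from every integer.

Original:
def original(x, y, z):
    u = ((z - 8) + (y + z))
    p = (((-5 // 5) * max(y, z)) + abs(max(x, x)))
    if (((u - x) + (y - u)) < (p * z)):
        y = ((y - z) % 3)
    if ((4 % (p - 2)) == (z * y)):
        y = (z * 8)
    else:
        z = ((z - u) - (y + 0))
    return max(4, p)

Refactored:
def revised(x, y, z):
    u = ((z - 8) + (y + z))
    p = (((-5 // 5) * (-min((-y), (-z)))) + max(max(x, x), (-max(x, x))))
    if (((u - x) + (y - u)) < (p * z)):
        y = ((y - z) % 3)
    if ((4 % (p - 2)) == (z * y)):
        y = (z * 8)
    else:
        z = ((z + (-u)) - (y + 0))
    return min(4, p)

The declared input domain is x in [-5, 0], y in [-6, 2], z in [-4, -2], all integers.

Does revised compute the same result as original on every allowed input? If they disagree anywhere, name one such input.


Take x=-5, y=-6, z=-4.
original: u=-22, then p=9, then (((u - x) + (y - u)) < (p * z)) is false, then ((4 % (p - 2)) == (z * y)) is false, then z=24, then returns 9
revised: u=-22, then p=9, then (((u - x) + (y - u)) < (p * z)) is false, then ((4 % (p - 2)) == (z * y)) is false, then z=24, then returns 4
9 against 4: the behavior changed.
verdict: not equivalent; witness: x=-5, y=-6, z=-4


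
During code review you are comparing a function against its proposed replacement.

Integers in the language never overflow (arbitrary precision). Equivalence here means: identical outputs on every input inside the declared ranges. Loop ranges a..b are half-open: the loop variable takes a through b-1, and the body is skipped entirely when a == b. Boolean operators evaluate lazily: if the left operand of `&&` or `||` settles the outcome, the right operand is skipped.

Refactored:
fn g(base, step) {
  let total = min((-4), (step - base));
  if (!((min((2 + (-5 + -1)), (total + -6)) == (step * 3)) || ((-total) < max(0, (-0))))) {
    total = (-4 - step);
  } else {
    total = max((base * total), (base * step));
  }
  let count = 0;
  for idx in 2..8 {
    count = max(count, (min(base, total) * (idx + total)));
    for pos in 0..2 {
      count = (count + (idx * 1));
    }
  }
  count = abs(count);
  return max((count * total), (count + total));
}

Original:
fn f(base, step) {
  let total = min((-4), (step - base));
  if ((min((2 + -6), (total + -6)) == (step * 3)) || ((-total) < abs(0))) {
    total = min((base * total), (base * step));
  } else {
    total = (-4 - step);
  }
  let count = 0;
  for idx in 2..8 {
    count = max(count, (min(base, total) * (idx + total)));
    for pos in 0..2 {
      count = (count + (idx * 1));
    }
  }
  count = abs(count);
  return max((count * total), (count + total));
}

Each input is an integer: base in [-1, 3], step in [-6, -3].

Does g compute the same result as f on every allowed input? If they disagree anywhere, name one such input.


These are not equivalent — on base=2, step=-4 the outputs split (162 vs 94).
f: total becomes -6; next ((min((2 + -6), (total + -6)) == (step * 3)) || ((-total) < abs(0))) evaluates to true; next total becomes -12; next count becomes 0; next at idx=2:; next count becomes 120; next at pos=0:; next count becomes 122; next at pos=1:; next count becomes 124; next at idx=3:; next count becomes 124; next at pos=0:; next count becomes 127; next at pos=1:; next count becomes 130; next at idx=4:; next count becomes 130; next at pos=0:; next count becomes 134; next at pos=1:; next count becomes 138; next at idx=5:; next count becomes 138; next at pos=0:; next count becomes 143; next at pos=1:; next count becomes 148; next at idx=6:; next count becomes 148; next at pos=0:; next count becomes 154; next at pos=1:; next count becomes 160; next at idx=7:; next count becomes 160; next at pos=0:; next count becomes 167; next at pos=1:; next count becomes 174; next count becomes 174; next final value 162
g: total becomes -6; next (!((min((2 + (-5 + -1)), (total + -6)) == (step * 3)) || ((-total) < max(0, (-0))))) evaluates to false; next total becomes -8; next count becomes 0; next at idx=2:; next count becomes 48; next at pos=0:; next count becomes 50; next at pos=1:; next count becomes 52; next at idx=3:; next count becomes 52; next at pos=0:; next count becomes 55; next at pos=1:; next count becomes 58; next at idx=4:; next count becomes 58; next at pos=0:; next count becomes 62; next at pos=1:; next count becomes 66; next at idx=5:; next count becomes 66; next at pos=0:; next count becomes 71; next at pos=1:; next count becomes 76; next at idx=6:; next count becomes 76; next at pos=0:; next count becomes 82; next at pos=1:; next count becomes 88; next at idx=7:; next count becomes 88; next at pos=0:; next count becomes 95; next at pos=1:; next count becomes 102; next count becomes 102; next final value 94
verdict: not equivalent; witness: base=2, step=-4


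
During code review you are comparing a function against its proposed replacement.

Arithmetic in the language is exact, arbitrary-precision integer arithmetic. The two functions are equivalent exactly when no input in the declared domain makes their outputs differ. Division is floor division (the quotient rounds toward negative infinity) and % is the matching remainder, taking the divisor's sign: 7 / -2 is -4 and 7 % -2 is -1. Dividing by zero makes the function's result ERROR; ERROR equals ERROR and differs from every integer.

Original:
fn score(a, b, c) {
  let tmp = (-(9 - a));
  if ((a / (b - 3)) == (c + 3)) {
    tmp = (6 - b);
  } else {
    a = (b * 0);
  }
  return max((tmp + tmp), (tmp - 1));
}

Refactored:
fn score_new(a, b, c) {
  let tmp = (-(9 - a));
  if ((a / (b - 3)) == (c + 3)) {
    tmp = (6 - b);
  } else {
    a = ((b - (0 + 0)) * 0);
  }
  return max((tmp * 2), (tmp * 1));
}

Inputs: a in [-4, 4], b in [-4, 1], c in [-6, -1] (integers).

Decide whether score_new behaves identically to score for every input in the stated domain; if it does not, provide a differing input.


a=-4, b=-4, c=-6 yields -14 from score but -13 from score_new.
verdict: not equivalent; witness: a=-4, b=-4, c=-6


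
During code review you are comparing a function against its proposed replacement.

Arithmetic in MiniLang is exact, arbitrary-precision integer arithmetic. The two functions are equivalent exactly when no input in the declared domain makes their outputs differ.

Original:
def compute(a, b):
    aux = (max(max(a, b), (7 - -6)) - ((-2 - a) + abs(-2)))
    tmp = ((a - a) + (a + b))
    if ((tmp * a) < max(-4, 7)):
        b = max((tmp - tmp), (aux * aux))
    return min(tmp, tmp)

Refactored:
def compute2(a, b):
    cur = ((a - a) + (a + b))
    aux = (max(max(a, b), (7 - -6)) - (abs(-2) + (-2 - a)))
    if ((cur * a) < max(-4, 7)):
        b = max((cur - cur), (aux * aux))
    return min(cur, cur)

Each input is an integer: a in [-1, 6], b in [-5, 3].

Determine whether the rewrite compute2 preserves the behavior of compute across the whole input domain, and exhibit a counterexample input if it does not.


Behavior is preserved: although local variable names differ, the outputs never diverge.
One worked example (a=0, b=-3) — compute: aux := 13 | tmp := -3 | ((tmp * a) < max(-4, 7)): true | b := 169 | result -3; compute2: cur := -3 | aux := 13 | ((cur * a) < max(-4, 7)): true | b := 169 | result -3; agreement on -3.
An exhaustive pass over the 72 declared inputs shows identical outputs.
verdict: equivalent


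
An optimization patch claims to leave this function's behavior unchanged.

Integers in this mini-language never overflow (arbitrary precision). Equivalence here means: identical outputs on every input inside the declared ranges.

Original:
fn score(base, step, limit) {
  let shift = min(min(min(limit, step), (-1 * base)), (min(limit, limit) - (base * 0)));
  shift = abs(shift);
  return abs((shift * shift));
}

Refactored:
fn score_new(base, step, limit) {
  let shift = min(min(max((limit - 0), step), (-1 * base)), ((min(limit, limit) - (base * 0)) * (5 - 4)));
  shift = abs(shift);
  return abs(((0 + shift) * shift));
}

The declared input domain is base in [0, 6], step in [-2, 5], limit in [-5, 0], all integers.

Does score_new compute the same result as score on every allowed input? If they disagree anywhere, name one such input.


At base=0, step=-2, limit=-1: score gives 4, score_new gives 1.
verdict: not equivalent; witness: base=0, step=-2, limit=-1


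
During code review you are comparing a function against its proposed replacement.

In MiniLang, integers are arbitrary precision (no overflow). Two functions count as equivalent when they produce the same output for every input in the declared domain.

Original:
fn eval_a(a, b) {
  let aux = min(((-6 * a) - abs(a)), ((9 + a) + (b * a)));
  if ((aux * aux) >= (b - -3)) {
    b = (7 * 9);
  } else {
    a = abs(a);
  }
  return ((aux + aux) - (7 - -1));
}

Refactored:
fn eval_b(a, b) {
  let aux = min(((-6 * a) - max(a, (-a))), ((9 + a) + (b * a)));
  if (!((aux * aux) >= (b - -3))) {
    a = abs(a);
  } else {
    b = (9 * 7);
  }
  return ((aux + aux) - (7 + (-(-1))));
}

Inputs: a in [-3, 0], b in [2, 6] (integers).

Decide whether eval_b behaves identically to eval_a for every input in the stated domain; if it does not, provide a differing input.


Reading the diff, among the changes: min/max/abs usage differs, and boolean connective usage differs, and arithmetic usage differs.
As a probe, take a=-2, b=2: eval_a runs aux = 3; ((aux * aux) >= (b - -3)) -> true; b = 63; return -2; eval_b runs aux = 3; (!((aux * aux) >= (b - -3))) -> false; b = 63; return -2; both end at -2.
Sweeping the whole domain (20 inputs) finds no disagreement.
verdict: equivalent


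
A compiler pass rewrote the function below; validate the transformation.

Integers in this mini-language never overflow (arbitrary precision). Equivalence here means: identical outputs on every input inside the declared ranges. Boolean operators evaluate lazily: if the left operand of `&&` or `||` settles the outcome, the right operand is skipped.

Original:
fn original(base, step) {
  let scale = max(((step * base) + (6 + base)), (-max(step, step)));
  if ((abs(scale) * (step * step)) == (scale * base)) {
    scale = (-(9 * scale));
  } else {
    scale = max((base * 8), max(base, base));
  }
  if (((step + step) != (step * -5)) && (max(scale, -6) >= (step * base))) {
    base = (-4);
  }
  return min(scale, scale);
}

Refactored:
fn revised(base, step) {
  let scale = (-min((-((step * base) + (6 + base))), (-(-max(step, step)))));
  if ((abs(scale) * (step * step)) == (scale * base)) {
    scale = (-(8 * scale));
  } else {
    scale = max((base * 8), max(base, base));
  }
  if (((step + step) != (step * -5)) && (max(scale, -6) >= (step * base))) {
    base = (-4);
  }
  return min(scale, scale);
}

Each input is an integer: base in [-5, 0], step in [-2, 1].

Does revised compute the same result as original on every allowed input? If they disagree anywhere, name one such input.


On input base=0, step=0, original returns -54 while revised returns -48.
verdict: not equivalent; witness: base=0, step=0


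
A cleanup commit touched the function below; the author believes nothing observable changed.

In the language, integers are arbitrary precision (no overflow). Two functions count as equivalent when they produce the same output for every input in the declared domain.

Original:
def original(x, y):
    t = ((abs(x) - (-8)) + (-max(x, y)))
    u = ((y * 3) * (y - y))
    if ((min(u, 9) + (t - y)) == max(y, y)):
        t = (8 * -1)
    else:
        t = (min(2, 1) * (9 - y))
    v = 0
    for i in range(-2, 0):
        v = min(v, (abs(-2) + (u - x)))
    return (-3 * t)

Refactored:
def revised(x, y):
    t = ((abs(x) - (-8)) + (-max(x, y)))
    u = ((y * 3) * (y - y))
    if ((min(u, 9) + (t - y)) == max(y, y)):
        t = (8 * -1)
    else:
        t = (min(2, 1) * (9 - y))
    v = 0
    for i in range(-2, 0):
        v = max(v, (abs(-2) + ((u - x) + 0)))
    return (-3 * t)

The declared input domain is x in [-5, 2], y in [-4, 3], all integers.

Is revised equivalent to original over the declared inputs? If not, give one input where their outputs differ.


Equivalent. The suspicious-looking change has no observable effect anywhere in the declared ranges.
Sweeping the whole domain (64 inputs) finds no disagreement.
One worked example (x=0, y=-4) — original: t becomes 8; next u becomes 0; next ((min(u, 9) + (t - y)) == max(y, y)) evaluates to false; next t becomes 13; next v becomes 0; next at i=-2:; next v becomes 0; next at i=-1:; next v becomes 0; next final value -39; revised: t becomes 8; next u becomes 0; next ((min(u, 9) + (t - y)) == max(y, y)) evaluates to false; next t becomes 13; next v becomes 0; next at i=-2:; next v becomes 2; next at i=-1:; next v becomes 2; next final value -39; agreement on -39.
verdict: equivalent


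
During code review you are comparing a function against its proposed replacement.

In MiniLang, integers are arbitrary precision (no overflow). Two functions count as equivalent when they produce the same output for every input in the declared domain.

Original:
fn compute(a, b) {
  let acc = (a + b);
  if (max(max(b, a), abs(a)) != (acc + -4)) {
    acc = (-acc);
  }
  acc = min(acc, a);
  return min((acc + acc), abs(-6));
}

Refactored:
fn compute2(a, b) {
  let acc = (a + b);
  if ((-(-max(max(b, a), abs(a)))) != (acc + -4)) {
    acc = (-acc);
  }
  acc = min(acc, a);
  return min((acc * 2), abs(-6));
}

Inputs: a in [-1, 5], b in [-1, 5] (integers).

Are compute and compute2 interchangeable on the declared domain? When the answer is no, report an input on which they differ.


Comparing the listings, the differences include: arithmetic usage differs; and constant usage differs.
As a probe, take a=-1, b=0: compute runs acc = -1; (max(max(b, a), abs(a)) != (acc + -4)) -> true; acc = 1; acc = -1; return -2; compute2 runs acc = -1; ((-(-max(max(b, a), abs(a)))) != (acc + -4)) -> true; acc = 1; acc = -1; return -2; both end at -2.
An exhaustive pass over the 49 declared inputs shows identical outputs.
verdict: equivalent


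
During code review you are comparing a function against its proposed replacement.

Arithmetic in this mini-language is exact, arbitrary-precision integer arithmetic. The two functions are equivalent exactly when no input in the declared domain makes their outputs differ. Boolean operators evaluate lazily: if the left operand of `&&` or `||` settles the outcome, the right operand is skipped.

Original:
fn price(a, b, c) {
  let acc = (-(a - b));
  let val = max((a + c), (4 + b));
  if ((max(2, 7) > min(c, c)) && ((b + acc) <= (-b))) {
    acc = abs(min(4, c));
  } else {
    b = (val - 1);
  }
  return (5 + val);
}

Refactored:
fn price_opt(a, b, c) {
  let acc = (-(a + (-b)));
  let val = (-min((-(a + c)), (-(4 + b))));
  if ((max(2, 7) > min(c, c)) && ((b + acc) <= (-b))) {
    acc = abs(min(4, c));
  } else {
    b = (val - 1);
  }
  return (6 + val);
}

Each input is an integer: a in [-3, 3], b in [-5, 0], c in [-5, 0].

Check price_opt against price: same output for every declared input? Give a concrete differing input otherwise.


Evaluate both at a=-3, b=-5, c=-5.
price: acc becomes -2; next val becomes -1; next ((max(2, 7) > min(c, c)) && ((b + acc) <= (-b))) evaluates to true; next acc becomes 5; next final value 4
price_opt: acc becomes -2; next val becomes -1; next ((max(2, 7) > min(c, c)) && ((b + acc) <= (-b))) evaluates to true; next acc becomes 5; next final value 5
4 against 5: the behavior changed.
verdict: not equivalent; witness: a=-3, b=-5, c=-5


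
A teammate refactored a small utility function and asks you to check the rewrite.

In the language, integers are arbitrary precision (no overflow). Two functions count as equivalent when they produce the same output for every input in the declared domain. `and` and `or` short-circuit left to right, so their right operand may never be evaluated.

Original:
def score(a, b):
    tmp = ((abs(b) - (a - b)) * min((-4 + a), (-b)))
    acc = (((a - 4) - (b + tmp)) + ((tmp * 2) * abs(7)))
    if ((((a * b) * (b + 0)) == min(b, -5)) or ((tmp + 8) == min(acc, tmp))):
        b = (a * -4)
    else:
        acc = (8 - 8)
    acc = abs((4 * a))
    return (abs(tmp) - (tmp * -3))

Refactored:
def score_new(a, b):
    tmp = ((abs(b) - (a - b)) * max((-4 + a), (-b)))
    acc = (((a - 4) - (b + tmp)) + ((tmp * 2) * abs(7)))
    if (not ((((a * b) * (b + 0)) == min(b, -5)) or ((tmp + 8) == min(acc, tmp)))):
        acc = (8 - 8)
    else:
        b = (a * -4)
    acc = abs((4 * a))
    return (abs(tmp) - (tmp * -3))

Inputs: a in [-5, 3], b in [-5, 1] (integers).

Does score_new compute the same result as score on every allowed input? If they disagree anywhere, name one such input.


The rewrite breaks on a=-5, b=-5, where the results are -90 and 100.
score: tmp=-45, then acc=-589, then ((((a * b) * (b + 0)) == min(b, -5)) or ((tmp + 8) == min(acc, tmp))) is false, then acc=0, then acc=20, then returns -90
score_new: tmp=25, then acc=321, then (not ((((a * b) * (b + 0)) == min(b, -5)) or ((tmp + 8) == min(acc, tmp)))) is true, then acc=0, then acc=20, then returns 100
verdict: not equivalent; witness: a=-5, b=-5


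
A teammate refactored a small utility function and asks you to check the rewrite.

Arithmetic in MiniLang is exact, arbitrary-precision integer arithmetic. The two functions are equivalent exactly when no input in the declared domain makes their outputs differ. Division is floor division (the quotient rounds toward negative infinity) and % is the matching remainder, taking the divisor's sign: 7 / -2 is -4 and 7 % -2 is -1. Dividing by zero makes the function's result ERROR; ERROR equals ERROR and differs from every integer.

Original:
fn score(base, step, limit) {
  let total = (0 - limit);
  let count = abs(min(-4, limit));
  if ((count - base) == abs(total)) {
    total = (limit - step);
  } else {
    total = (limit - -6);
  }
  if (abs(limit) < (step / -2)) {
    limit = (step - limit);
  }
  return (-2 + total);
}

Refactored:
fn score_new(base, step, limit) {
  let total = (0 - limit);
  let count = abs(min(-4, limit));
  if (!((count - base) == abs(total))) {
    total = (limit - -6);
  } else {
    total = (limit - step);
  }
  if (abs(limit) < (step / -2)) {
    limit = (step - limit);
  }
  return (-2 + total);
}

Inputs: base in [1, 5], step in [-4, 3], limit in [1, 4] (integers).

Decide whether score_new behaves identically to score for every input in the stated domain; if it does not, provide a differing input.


Equivalent — the differences include boolean connective usage differs, yet no declared input distinguishes the two.
Tracing base=1, step=1, limit=1: score: total = -1; count = 4; ((count - base) == abs(total)) -> false; total = 7; (abs(limit) < (step / -2)) -> false; return 5 | score_new: total = -1; count = 4; (!((count - base) == abs(total))) -> true; total = 7; (abs(limit) < (step / -2)) -> false; return 5 — matching result 5.
Sweeping the whole domain (160 inputs) finds no disagreement.
verdict: equivalent


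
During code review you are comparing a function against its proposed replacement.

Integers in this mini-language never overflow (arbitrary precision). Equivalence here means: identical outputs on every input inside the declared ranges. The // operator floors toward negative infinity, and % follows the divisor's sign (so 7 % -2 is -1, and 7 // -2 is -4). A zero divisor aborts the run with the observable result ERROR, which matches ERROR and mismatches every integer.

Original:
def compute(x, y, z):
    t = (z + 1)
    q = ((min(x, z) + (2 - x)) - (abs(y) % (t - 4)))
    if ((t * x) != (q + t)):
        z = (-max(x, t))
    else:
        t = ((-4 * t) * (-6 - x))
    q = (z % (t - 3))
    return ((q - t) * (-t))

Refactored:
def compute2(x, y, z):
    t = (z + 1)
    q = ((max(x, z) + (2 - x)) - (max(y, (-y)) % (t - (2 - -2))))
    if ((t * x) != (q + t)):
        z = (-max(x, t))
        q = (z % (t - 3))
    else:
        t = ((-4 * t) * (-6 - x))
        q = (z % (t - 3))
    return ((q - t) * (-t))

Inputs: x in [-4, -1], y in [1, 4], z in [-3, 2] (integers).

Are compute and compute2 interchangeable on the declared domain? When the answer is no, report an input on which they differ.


x=-4, y=2, z=-2 yields 48 from compute but -2 from compute2.
verdict: not equivalent; witness: x=-4, y=2, z=-2


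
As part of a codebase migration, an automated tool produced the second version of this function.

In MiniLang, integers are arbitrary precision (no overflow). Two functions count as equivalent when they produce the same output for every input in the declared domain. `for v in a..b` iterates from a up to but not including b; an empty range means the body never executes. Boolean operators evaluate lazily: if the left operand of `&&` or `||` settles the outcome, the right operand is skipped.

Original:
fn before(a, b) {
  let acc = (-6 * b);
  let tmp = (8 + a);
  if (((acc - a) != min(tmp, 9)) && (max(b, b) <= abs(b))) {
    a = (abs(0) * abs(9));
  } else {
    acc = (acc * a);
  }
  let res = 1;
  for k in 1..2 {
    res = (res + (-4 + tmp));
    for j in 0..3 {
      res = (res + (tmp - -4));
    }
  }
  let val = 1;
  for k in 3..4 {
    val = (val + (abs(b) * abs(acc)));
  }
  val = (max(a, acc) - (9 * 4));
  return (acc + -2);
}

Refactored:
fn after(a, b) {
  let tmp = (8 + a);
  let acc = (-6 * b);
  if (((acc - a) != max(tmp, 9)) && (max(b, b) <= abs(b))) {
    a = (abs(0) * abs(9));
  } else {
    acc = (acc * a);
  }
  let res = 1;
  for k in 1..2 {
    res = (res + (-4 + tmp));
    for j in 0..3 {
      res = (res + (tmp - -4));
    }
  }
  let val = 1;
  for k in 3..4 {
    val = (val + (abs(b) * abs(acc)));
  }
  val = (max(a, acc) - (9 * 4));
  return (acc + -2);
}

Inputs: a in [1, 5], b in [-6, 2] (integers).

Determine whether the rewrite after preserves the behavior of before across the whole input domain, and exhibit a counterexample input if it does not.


The rewrite breaks on a=2, b=-2, where the results are 10 and 22.
before: acc becomes 12; next tmp becomes 10; next (((acc - a) != min(tmp, 9)) && (max(b, b) <= abs(b))) evaluates to true; next a becomes 0; next res becomes 1; next at k=1:; next res becomes 7; next at j=0:; next res becomes 21; next at j=1:; next res becomes 35; next at j=2:; next res becomes 49; next val becomes 1; next at k=3:; next val becomes 25; next val becomes -24; next final value 10
after: tmp becomes 10; next acc becomes 12; next (((acc - a) != max(tmp, 9)) && (max(b, b) <= abs(b))) evaluates to false; next acc becomes 24; next res becomes 1; next at k=1:; next res becomes 7; next at j=0:; next res becomes 21; next at j=1:; next res becomes 35; next at j=2:; next res becomes 49; next val becomes 1; next at k=3:; next val becomes 49; next val becomes -12; next final value 22
verdict: not equivalent; witness: a=2, b=-2


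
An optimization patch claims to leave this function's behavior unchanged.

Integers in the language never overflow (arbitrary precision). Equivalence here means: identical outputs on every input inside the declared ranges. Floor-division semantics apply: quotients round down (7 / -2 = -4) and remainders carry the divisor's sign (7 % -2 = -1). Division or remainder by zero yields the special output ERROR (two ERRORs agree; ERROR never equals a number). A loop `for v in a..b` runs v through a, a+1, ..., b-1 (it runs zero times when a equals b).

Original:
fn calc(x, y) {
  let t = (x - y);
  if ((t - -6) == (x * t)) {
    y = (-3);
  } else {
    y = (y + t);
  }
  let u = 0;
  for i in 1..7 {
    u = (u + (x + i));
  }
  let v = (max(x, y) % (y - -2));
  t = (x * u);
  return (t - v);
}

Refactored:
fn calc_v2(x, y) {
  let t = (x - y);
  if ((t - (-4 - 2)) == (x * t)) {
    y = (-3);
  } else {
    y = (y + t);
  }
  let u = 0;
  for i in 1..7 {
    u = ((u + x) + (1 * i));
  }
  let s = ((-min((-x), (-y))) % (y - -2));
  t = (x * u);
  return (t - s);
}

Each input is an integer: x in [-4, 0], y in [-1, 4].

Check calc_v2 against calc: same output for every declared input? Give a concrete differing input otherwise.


Although min/max/abs usage differs; local variable names differ; constant usage differs; arithmetic usage differs, 30/30 inputs agree.
verdict: equivalent


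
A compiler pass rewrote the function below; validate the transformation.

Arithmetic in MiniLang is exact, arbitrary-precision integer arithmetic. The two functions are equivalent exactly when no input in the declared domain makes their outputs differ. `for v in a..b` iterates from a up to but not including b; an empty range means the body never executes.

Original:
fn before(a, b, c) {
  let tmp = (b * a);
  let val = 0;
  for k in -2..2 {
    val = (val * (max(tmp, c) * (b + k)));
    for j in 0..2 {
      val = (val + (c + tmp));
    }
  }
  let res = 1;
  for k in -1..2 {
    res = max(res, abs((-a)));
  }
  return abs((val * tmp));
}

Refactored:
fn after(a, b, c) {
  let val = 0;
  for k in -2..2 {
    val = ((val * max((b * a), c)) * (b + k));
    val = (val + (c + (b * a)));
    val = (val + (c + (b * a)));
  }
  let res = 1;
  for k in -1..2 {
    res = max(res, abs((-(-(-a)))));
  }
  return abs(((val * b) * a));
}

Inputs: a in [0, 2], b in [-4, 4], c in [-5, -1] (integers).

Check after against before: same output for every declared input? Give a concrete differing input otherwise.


This is a faithful refactor — statement counts differ; loop structure differs; local variable names differ; arithmetic usage differs, but the computed results match everywhere.
One worked example (a=1, b=0, c=-5) — before: tmp becomes 0; next val becomes 0; next at k=-2:; next val becomes 0; next at j=0:; next val becomes -5; next at j=1:; next val becomes -10; next at k=-1:; next val becomes 0; next at j=0:; next val becomes -5; next at j=1:; next val becomes -10; next at k=0:; next val becomes 0; next at j=0:; next val becomes -5; next at j=1:; next val becomes -10; next at k=1:; next val becomes 0; next at j=0:; next val becomes -5; next at j=1:; next val becomes -10; next res becomes 1; next at k=-1:; next res becomes 1; next at k=0:; next res becomes 1; next at k=1:; next res becomes 1; next final value 0; after: val becomes 0; next at k=-2:; next val becomes 0; next val becomes -5; next val becomes -10; next at k=-1:; next val becomes 0; next val becomes -5; next val becomes -10; next at k=0:; next val becomes 0; next val becomes -5; next val becomes -10; next at k=1:; next val becomes 0; next val becomes -5; next val becomes -10; next res becomes 1; next at k=-1:; next res becomes 1; next at k=0:; next res becomes 1; next at k=1:; next res becomes 1; next final value 0; agreement on 0.
Every one of the 135 inputs gives matching results.
verdict: equivalent


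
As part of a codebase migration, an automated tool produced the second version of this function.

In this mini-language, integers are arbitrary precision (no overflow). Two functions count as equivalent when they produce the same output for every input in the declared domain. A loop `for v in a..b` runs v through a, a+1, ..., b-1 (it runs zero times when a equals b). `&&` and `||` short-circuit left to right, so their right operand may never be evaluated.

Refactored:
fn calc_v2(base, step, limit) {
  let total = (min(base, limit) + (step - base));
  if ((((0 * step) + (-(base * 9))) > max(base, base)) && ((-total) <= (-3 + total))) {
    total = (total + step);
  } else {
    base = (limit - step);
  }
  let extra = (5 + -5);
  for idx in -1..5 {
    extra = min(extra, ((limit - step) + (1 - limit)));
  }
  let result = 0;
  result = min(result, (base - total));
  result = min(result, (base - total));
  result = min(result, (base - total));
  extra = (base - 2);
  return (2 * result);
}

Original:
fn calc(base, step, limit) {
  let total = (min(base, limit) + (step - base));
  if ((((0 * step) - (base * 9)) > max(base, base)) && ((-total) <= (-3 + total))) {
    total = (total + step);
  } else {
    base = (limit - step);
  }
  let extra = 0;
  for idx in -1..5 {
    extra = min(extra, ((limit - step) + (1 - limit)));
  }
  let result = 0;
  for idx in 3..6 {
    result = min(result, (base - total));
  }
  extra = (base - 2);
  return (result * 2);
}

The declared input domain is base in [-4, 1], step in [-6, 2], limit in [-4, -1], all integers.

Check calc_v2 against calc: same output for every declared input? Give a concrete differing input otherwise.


This is a faithful refactor — constant usage differs, and statement counts differ, and min/max/abs usage differs, and arithmetic usage differs, and loop structure differs, but the computed results match everywhere.
As a probe, take base=-4, step=-3, limit=-4: calc runs total=-3, then ((((0 * step) - (base * 9)) > max(base, base)) && ((-total) <= (-3 + total))) is false, then base=-1, then extra=0, then (idx=-1), then extra=0, then (idx=0), then extra=0, then (idx=1), then extra=0, then (idx=2), then extra=0, then (idx=3), then extra=0, then (idx=4), then extra=0, then result=0, then (idx=3), then result=0, then (idx=4), then result=0, then (idx=5), then result=0, then extra=-3, then returns 0; calc_v2 runs total=-3, then ((((0 * step) + (-(base * 9))) > max(base, base)) && ((-total) <= (-3 + total))) is false, then base=-1, then extra=0, then (idx=-1), then extra=0, then (idx=0), then extra=0, then (idx=1), then extra=0, then (idx=2), then extra=0, then (idx=3), then extra=0, then (idx=4), then extra=0, then result=0, then result=0, then result=0, then result=0, then extra=-3, then returns 0; both end at 0.
Checked all 216 inputs in the declared domain: the outputs agree on every one.
verdict: equivalent


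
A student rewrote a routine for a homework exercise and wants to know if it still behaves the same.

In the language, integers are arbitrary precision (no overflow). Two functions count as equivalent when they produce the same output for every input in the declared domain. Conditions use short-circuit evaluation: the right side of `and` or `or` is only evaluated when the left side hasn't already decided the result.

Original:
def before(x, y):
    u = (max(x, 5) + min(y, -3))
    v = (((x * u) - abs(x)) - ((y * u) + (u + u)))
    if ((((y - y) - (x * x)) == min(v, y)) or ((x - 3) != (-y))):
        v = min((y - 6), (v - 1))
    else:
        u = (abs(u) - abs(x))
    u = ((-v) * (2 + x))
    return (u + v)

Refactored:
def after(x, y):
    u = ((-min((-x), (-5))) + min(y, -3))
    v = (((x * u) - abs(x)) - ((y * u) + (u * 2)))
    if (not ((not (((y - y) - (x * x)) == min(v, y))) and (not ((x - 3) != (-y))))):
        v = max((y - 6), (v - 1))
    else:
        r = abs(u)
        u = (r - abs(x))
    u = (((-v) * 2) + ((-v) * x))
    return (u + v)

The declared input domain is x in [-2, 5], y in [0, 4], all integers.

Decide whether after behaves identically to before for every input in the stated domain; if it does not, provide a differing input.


The rewrite breaks on x=-2, y=0, where the results are -11 and -6.
before: u = 2; v = -10; ((((y - y) - (x * x)) == min(v, y)) or ((x - 3) != (-y))) -> true; v = -11; u = 0; return -11
after: u = 2; v = -10; (not ((not (((y - y) - (x * x)) == min(v, y))) and (not ((x - 3) != (-y))))) -> true; v = -6; u = 0; return -6
verdict: not equivalent; witness: x=-2, y=0


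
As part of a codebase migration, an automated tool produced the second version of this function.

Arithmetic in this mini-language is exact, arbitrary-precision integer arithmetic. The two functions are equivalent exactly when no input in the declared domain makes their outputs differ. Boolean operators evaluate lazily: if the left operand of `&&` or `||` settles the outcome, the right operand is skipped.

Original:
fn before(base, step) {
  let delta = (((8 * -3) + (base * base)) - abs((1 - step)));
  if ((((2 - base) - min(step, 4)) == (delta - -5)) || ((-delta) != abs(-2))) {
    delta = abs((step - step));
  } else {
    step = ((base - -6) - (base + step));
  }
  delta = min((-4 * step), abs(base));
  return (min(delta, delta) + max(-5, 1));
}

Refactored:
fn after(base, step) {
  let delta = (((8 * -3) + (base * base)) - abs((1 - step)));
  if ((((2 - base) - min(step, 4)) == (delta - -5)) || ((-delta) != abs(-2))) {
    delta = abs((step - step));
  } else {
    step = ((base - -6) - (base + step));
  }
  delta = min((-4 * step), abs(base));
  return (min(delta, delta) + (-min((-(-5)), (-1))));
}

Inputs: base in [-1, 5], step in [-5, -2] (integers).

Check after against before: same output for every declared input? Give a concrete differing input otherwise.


Differences: min/max/abs usage differs — yet all 28 inputs agree.
verdict: equivalent


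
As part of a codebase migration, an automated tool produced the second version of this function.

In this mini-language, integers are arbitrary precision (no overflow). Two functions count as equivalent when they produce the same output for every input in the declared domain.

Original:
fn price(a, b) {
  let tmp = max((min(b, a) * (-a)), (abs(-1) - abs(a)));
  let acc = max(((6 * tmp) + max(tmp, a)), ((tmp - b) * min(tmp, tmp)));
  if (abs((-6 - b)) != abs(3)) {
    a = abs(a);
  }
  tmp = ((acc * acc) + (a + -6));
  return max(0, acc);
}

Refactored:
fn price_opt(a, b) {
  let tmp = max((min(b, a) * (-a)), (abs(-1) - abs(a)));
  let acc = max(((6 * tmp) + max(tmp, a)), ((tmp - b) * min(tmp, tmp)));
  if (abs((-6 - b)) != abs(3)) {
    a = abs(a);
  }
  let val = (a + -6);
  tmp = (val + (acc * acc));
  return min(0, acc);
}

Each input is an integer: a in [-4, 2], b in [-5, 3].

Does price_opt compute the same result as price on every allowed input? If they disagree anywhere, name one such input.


At a=-4, b=-5: price gives 0, price_opt gives -6.
verdict: not equivalent; witness: a=-4, b=-5


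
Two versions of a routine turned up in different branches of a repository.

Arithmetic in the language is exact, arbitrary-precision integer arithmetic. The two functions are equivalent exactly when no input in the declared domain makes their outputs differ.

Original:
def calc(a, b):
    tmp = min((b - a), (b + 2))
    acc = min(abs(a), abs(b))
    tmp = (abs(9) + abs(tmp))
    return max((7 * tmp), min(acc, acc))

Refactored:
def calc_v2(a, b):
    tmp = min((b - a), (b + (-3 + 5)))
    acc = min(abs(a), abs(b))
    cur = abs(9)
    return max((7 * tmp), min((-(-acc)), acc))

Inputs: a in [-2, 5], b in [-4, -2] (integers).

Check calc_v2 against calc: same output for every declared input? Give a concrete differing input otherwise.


The rewrite breaks on a=-2, b=-4, where the results are 77 and 2.
calc: tmp := -2 | acc := 2 | tmp := 11 | result 77
calc_v2: tmp := -2 | acc := 2 | cur := 9 | result 2
verdict: not equivalent; witness: a=-2, b=-4


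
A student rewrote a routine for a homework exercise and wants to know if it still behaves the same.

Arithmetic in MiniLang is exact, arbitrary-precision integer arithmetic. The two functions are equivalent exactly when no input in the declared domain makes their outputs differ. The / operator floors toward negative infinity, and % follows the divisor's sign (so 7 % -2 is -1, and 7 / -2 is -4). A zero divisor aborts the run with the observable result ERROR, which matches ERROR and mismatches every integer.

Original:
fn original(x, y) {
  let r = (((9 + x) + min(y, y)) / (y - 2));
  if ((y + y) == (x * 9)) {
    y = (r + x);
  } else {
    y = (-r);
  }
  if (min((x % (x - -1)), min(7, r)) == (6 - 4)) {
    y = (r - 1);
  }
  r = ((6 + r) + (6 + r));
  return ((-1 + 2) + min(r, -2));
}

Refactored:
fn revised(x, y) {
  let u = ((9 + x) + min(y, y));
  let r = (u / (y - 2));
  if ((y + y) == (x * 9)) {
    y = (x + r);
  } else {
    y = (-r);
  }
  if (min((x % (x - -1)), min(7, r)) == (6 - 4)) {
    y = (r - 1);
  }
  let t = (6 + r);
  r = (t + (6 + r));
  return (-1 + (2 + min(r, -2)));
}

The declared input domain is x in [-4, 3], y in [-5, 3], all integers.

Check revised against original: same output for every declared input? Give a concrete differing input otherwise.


Differences: statement counts differ, plus local variable names differ — yet all 72 inputs agree.
verdict: equivalent
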